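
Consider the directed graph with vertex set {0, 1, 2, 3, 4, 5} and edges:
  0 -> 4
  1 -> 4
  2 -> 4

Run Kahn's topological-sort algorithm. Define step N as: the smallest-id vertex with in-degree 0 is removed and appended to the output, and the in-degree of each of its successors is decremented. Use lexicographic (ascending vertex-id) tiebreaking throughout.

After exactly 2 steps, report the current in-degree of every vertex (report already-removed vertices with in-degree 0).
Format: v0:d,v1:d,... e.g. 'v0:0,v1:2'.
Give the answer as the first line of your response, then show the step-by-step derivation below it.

v0:0,v1:0,v2:0,v3:0,v4:1,v5:0

step 1: output 0; order=[0]; indeg=(0,0,0,0,2,0)
step 2: output 1; order=[0,1]; indeg=(0,0,0,0,1,0)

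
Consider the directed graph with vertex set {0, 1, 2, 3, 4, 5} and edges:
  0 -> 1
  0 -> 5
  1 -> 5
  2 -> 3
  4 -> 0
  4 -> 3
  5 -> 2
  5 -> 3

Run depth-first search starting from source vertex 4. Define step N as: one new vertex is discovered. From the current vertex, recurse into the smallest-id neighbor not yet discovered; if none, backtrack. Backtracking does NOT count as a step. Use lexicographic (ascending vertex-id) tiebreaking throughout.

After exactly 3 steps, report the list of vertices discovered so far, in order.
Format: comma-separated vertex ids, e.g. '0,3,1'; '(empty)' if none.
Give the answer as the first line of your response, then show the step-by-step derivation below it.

4,0,1

step 1: discover 4; path=4; order=4
step 2: discover 0; path=4>0; order=4,0
step 3: discover 1; path=4>0>1; order=4,0,1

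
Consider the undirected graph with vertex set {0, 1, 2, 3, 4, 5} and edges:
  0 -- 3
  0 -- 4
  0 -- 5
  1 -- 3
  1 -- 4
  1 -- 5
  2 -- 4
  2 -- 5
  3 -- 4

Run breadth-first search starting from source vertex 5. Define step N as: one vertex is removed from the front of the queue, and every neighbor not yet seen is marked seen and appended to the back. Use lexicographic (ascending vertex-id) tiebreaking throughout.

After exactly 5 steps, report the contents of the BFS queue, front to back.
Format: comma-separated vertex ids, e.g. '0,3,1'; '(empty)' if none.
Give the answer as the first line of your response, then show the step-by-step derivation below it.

4

step 1: dequeue 5; queue=[0,1,2]; order=5
step 2: dequeue 0; queue=[1,2,3,4]; order=5,0
step 3: dequeue 1; queue=[2,3,4]; order=5,0,1
step 4: dequeue 2; queue=[3,4]; order=5,0,1,2
step 5: dequeue 3; queue=[4]; order=5,0,1,2,3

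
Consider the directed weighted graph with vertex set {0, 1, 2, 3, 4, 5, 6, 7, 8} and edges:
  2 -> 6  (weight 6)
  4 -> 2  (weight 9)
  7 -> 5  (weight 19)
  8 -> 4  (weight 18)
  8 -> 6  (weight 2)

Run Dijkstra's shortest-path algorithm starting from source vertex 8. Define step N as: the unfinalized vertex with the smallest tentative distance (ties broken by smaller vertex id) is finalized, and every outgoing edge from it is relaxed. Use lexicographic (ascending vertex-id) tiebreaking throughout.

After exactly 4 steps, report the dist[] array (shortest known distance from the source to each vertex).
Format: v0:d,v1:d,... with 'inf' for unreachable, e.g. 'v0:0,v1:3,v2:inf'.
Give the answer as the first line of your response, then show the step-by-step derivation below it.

v0:inf,v1:inf,v2:27,v3:inf,v4:18,v5:inf,v6:2,v7:inf,v8:0

step 1: dist = v0:inf,v1:inf,v2:inf,v3:inf,v4:18,v5:inf,v6:2,v7:inf,v8:0
step 2: dist = v0:inf,v1:inf,v2:inf,v3:inf,v4:18,v5:inf,v6:2,v7:inf,v8:0
step 3: dist = v0:inf,v1:inf,v2:27,v3:inf,v4:18,v5:inf,v6:2,v7:inf,v8:0
step 4: dist = v0:inf,v1:inf,v2:27,v3:inf,v4:18,v5:inf,v6:2,v7:inf,v8:0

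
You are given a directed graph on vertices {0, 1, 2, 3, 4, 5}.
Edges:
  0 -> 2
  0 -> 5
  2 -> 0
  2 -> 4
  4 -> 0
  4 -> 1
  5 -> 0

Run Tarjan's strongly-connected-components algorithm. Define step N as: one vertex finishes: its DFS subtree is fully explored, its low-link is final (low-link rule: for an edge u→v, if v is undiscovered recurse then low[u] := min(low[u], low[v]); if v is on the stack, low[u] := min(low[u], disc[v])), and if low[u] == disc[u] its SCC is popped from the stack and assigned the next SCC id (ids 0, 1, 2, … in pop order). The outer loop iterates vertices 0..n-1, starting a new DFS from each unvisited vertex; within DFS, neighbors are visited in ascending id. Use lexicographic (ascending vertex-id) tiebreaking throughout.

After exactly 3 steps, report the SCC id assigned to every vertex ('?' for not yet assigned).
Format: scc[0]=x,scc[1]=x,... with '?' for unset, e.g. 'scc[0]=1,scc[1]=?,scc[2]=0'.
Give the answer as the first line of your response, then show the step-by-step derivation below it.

scc[0]=?,scc[1]=0,scc[2]=?,scc[3]=?,scc[4]=?,scc[5]=?

step 1: low=(low[0]=0,low[1]=3,low[2]=0,low[3]=?,low[4]=0,low[5]=?); scc=(scc[0]=?,scc[1]=0,scc[2]=?,scc[3]=?,scc[4]=?,scc[5]=?)
step 2: low=(low[0]=0,low[1]=3,low[2]=0,low[3]=?,low[4]=0,low[5]=?); scc=(scc[0]=?,scc[1]=0,scc[2]=?,scc[3]=?,scc[4]=?,scc[5]=?)
step 3: low=(low[0]=0,low[1]=3,low[2]=0,low[3]=?,low[4]=0,low[5]=?); scc=(scc[0]=?,scc[1]=0,scc[2]=?,scc[3]=?,scc[4]=?,scc[5]=?)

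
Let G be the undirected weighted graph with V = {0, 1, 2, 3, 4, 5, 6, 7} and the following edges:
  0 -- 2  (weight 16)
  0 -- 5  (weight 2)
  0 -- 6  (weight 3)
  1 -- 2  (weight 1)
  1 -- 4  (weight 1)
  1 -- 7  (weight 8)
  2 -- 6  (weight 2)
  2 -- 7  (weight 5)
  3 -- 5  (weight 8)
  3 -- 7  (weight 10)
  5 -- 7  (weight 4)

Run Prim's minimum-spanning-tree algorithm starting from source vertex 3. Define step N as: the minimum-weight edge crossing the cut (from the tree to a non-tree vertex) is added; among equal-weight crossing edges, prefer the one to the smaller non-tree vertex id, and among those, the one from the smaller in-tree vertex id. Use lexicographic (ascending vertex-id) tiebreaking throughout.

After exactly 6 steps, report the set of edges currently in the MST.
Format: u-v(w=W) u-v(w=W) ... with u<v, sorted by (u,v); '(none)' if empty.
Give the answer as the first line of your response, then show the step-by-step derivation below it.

0-5(w=2) 0-6(w=3) 1-2(w=1) 1-4(w=1) 2-6(w=2) 3-5(w=8)

step 1: add edge 3-5 (w=8); MST = {3-5(w=8)}
step 2: add edge 0-5 (w=2); MST = {0-5(w=2) 3-5(w=8)}
step 3: add edge 0-6 (w=3); MST = {0-5(w=2) 0-6(w=3) 3-5(w=8)}
step 4: add edge 2-6 (w=2); MST = {0-5(w=2) 0-6(w=3) 2-6(w=2) 3-5(w=8)}
step 5: add edge 1-2 (w=1); MST = {0-5(w=2) 0-6(w=3) 1-2(w=1) 2-6(w=2) 3-5(w=8)}
step 6: add edge 1-4 (w=1); MST = {0-5(w=2) 0-6(w=3) 1-2(w=1) 1-4(w=1) 2-6(w=2) 3-5(w=8)}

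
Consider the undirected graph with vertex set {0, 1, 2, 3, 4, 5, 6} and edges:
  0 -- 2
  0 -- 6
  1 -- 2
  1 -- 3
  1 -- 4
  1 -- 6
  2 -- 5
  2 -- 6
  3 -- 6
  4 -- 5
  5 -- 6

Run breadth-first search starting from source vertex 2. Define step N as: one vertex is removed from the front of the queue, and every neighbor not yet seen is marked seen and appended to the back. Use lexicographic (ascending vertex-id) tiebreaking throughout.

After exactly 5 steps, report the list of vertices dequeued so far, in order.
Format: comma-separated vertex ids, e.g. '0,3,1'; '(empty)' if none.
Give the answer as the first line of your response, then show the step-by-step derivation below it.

2,0,1,5,6

step 1: dequeue 2; queue=[0,1,5,6]; order=2
step 2: dequeue 0; queue=[1,5,6]; order=2,0
step 3: dequeue 1; queue=[5,6,3,4]; order=2,0,1
step 4: dequeue 5; queue=[6,3,4]; order=2,0,1,5
step 5: dequeue 6; queue=[3,4]; order=2,0,1,5,6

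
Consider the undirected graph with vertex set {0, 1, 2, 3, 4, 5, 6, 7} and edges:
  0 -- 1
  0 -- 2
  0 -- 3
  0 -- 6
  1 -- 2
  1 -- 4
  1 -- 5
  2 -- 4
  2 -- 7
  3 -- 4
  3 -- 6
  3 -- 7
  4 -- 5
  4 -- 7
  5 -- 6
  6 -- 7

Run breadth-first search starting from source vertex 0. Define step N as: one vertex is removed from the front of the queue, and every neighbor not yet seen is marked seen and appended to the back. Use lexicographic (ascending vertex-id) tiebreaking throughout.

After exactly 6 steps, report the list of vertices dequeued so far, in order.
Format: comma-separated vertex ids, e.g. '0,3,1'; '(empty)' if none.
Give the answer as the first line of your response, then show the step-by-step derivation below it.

0,1,2,3,6,4

step 1: dequeue 0; queue=[1,2,3,6]; order=0
step 2: dequeue 1; queue=[2,3,6,4,5]; order=0,1
step 3: dequeue 2; queue=[3,6,4,5,7]; order=0,1,2
step 4: dequeue 3; queue=[6,4,5,7]; order=0,1,2,3
step 5: dequeue 6; queue=[4,5,7]; order=0,1,2,3,6
step 6: dequeue 4; queue=[5,7]; order=0,1,2,3,6,4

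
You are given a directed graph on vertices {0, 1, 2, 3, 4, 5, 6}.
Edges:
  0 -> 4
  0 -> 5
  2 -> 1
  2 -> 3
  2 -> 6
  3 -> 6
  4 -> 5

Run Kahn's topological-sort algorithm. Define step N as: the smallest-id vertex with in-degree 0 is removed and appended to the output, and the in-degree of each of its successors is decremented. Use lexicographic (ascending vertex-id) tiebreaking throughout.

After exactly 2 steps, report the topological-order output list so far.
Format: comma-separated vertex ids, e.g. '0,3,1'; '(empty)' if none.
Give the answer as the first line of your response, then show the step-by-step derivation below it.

0,2

step 1: output 0; order=[0]; indeg=(0,1,0,1,0,1,2)
step 2: output 2; order=[0,2]; indeg=(0,0,0,0,0,1,1)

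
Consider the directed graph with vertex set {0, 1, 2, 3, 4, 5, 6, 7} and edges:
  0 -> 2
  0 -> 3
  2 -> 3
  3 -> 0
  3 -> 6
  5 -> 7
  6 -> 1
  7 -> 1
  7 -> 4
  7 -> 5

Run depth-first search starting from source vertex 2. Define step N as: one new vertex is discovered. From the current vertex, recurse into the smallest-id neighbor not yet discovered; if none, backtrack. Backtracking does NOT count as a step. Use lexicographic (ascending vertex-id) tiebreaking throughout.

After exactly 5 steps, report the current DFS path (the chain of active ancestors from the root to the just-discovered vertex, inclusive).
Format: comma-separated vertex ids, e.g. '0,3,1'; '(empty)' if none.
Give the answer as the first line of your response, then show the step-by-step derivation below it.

2,3,6,1

step 1: discover 2; path=2; order=2
step 2: discover 3; path=2>3; order=2,3
step 3: discover 0; path=2>3>0; order=2,3,0
step 4: discover 6; path=2>3>6; order=2,3,0,6
step 5: discover 1; path=2>3>6>1; order=2,3,0,6,1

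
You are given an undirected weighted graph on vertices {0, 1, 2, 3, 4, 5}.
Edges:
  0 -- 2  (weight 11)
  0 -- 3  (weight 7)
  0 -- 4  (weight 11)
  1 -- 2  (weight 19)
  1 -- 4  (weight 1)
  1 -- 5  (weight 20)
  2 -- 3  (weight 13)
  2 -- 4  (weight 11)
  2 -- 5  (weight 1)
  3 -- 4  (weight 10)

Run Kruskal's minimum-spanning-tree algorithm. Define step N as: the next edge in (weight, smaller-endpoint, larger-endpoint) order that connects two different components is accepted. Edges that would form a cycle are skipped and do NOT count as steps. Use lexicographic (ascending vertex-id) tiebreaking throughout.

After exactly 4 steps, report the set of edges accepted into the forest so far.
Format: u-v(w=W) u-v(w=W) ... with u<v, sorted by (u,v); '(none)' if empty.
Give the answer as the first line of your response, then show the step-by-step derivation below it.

0-3(w=7) 1-4(w=1) 2-5(w=1) 3-4(w=10)

step 1: add edge 1-4 (w=1); MST = {1-4(w=1)}
step 2: add edge 2-5 (w=1); MST = {1-4(w=1) 2-5(w=1)}
step 3: add edge 0-3 (w=7); MST = {0-3(w=7) 1-4(w=1) 2-5(w=1)}
step 4: add edge 3-4 (w=10); MST = {0-3(w=7) 1-4(w=1) 2-5(w=1) 3-4(w=10)}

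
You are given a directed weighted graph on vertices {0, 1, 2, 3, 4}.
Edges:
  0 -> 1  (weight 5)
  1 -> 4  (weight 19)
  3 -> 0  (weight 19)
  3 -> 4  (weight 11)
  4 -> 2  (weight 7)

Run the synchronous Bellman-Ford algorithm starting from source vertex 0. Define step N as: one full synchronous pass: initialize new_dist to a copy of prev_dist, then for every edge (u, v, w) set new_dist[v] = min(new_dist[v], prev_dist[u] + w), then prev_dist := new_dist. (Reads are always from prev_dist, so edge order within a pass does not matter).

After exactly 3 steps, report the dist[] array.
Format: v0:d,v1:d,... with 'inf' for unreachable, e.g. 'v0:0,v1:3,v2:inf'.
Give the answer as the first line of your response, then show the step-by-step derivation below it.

v0:0,v1:5,v2:31,v3:inf,v4:24

step 1: dist = v0:0,v1:5,v2:inf,v3:inf,v4:inf
step 2: dist = v0:0,v1:5,v2:inf,v3:inf,v4:24
step 3: dist = v0:0,v1:5,v2:31,v3:inf,v4:24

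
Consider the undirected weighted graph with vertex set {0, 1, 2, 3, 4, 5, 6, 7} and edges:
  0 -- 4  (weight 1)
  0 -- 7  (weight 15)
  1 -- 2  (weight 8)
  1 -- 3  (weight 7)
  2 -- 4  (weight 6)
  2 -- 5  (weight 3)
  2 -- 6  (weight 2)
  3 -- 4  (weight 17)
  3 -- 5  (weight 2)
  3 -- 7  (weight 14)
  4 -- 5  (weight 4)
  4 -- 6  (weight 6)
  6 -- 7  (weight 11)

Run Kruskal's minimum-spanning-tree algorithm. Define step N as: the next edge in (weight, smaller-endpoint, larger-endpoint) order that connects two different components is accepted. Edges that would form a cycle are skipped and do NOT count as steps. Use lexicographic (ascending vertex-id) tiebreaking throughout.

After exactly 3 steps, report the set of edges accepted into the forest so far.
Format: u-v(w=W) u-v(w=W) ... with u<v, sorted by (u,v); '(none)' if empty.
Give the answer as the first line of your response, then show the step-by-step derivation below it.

0-4(w=1) 2-6(w=2) 3-5(w=2)

step 1: add edge 0-4 (w=1); MST = {0-4(w=1)}
step 2: add edge 2-6 (w=2); MST = {0-4(w=1) 2-6(w=2)}
step 3: add edge 3-5 (w=2); MST = {0-4(w=1) 2-6(w=2) 3-5(w=2)}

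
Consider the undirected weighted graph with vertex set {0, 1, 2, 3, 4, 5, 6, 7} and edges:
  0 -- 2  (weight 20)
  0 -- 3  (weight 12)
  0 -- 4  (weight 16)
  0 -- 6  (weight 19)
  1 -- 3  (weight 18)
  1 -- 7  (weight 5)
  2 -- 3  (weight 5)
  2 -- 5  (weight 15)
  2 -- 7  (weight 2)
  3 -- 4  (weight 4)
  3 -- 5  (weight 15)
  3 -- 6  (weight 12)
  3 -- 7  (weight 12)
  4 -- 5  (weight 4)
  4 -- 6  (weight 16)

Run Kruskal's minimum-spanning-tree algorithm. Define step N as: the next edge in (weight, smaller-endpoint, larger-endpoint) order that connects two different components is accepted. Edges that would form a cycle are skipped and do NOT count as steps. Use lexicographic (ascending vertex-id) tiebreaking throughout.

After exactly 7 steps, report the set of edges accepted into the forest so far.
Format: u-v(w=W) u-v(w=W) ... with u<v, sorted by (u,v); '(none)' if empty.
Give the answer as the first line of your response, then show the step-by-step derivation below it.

0-3(w=12) 1-7(w=5) 2-3(w=5) 2-7(w=2) 3-4(w=4) 3-6(w=12) 4-5(w=4)

step 1: add edge 2-7 (w=2); MST = {2-7(w=2)}
step 2: add edge 3-4 (w=4); MST = {2-7(w=2) 3-4(w=4)}
step 3: add edge 4-5 (w=4); MST = {2-7(w=2) 3-4(w=4) 4-5(w=4)}
step 4: add edge 1-7 (w=5); MST = {1-7(w=5) 2-7(w=2) 3-4(w=4) 4-5(w=4)}
step 5: add edge 2-3 (w=5); MST = {1-7(w=5) 2-3(w=5) 2-7(w=2) 3-4(w=4) 4-5(w=4)}
step 6: add edge 0-3 (w=12); MST = {0-3(w=12) 1-7(w=5) 2-3(w=5) 2-7(w=2) 3-4(w=4) 4-5(w=4)}
step 7: add edge 3-6 (w=12); MST = {0-3(w=12) 1-7(w=5) 2-3(w=5) 2-7(w=2) 3-4(w=4) 3-6(w=12) 4-5(w=4)}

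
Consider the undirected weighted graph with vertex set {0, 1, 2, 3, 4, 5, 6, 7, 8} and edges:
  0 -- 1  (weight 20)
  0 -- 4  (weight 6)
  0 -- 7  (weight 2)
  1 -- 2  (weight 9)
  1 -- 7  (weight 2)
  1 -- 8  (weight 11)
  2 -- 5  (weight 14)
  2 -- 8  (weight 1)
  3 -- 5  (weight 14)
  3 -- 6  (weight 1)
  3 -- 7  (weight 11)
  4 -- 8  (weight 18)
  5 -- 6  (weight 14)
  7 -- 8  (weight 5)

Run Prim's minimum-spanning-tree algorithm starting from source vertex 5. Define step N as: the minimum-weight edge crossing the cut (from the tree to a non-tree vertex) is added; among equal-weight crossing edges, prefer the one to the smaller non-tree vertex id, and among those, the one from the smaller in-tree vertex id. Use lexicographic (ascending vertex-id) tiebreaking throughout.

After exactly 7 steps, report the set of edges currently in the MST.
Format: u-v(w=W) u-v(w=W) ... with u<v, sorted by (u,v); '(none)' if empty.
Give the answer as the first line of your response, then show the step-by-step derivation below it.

0-4(w=6) 0-7(w=2) 1-7(w=2) 2-5(w=14) 2-8(w=1) 3-7(w=11) 7-8(w=5)

step 1: add edge 2-5 (w=14); MST = {2-5(w=14)}
step 2: add edge 2-8 (w=1); MST = {2-5(w=14) 2-8(w=1)}
step 3: add edge 7-8 (w=5); MST = {2-5(w=14) 2-8(w=1) 7-8(w=5)}
step 4: add edge 0-7 (w=2); MST = {0-7(w=2) 2-5(w=14) 2-8(w=1) 7-8(w=5)}
step 5: add edge 1-7 (w=2); MST = {0-7(w=2) 1-7(w=2) 2-5(w=14) 2-8(w=1) 7-8(w=5)}
step 6: add edge 0-4 (w=6); MST = {0-4(w=6) 0-7(w=2) 1-7(w=2) 2-5(w=14) 2-8(w=1) 7-8(w=5)}
step 7: add edge 3-7 (w=11); MST = {0-4(w=6) 0-7(w=2) 1-7(w=2) 2-5(w=14) 2-8(w=1) 3-7(w=11) 7-8(w=5)}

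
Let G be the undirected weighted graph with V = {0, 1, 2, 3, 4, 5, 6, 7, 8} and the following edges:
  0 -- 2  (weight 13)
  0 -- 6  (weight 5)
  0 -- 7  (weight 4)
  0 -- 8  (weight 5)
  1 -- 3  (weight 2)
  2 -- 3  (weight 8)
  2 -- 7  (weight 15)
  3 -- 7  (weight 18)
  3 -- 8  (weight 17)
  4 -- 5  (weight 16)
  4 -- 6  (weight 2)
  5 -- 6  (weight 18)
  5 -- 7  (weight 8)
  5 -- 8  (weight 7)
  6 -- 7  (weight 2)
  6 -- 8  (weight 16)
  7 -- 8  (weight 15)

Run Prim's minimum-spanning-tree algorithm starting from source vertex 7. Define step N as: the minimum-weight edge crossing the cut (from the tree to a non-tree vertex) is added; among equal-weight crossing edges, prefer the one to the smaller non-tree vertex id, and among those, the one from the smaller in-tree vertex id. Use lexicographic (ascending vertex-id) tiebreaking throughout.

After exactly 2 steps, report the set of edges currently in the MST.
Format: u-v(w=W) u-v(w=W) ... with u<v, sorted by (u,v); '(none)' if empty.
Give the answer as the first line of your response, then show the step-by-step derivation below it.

4-6(w=2) 6-7(w=2)

step 1: add edge 6-7 (w=2); MST = {6-7(w=2)}
step 2: add edge 4-6 (w=2); MST = {4-6(w=2) 6-7(w=2)}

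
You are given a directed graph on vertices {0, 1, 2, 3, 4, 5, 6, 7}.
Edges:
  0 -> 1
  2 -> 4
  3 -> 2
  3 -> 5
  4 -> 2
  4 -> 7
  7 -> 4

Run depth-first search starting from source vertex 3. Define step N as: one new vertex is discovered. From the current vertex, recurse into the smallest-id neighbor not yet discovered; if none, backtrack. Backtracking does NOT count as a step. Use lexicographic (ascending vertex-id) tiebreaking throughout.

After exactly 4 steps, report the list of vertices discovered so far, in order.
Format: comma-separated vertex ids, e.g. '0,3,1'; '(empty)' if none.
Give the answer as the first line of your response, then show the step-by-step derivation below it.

3,2,4,7

step 1: discover 3; path=3; order=3
step 2: discover 2; path=3>2; order=3,2
step 3: discover 4; path=3>2>4; order=3,2,4
step 4: discover 7; path=3>2>4>7; order=3,2,4,7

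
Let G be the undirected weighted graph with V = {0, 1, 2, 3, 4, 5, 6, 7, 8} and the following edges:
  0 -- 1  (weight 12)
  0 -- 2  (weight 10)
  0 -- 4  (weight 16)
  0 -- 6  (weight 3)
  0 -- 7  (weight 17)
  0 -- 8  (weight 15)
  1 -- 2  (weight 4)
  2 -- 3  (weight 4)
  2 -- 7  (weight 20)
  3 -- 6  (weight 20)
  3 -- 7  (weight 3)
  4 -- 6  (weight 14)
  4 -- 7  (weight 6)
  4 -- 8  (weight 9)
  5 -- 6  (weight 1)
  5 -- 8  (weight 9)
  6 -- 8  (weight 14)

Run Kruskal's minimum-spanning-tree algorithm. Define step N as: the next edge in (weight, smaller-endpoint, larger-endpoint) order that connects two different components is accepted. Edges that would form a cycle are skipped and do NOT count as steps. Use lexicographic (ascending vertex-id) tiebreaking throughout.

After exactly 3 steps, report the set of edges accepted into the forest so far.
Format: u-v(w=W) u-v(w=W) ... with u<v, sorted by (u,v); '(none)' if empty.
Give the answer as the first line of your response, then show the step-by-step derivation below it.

0-6(w=3) 3-7(w=3) 5-6(w=1)

step 1: add edge 5-6 (w=1); MST = {5-6(w=1)}
step 2: add edge 0-6 (w=3); MST = {0-6(w=3) 5-6(w=1)}
step 3: add edge 3-7 (w=3); MST = {0-6(w=3) 3-7(w=3) 5-6(w=1)}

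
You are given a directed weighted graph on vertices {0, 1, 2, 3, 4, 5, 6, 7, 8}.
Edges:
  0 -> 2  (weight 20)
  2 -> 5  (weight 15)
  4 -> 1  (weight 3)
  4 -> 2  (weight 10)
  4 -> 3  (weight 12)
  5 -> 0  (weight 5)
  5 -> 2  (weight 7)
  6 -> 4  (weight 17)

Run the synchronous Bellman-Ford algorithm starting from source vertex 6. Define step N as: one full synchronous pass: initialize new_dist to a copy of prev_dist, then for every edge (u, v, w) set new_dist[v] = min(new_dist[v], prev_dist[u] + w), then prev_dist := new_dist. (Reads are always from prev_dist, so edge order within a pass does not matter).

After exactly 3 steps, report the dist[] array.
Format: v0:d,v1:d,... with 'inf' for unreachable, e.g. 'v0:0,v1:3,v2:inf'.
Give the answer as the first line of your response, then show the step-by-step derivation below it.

v0:inf,v1:20,v2:27,v3:29,v4:17,v5:42,v6:0,v7:inf,v8:inf

step 1: dist = v0:inf,v1:inf,v2:inf,v3:inf,v4:17,v5:inf,v6:0,v7:inf,v8:inf
step 2: dist = v0:inf,v1:20,v2:27,v3:29,v4:17,v5:inf,v6:0,v7:inf,v8:inf
step 3: dist = v0:inf,v1:20,v2:27,v3:29,v4:17,v5:42,v6:0,v7:inf,v8:inf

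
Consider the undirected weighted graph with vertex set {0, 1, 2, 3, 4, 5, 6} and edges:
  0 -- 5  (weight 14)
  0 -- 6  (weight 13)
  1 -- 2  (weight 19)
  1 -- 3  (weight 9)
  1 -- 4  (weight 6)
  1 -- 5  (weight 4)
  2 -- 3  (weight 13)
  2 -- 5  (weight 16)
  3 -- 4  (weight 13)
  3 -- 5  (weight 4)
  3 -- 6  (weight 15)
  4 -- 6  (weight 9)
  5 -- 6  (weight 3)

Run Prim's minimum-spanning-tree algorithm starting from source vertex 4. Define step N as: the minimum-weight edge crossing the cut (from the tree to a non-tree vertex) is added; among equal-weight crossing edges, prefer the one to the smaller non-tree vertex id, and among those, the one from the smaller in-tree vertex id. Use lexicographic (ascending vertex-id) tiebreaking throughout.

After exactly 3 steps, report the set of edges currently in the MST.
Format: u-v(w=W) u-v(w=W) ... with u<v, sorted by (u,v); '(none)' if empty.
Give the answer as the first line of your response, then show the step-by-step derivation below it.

1-4(w=6) 1-5(w=4) 5-6(w=3)

step 1: add edge 1-4 (w=6); MST = {1-4(w=6)}
step 2: add edge 1-5 (w=4); MST = {1-4(w=6) 1-5(w=4)}
step 3: add edge 5-6 (w=3); MST = {1-4(w=6) 1-5(w=4) 5-6(w=3)}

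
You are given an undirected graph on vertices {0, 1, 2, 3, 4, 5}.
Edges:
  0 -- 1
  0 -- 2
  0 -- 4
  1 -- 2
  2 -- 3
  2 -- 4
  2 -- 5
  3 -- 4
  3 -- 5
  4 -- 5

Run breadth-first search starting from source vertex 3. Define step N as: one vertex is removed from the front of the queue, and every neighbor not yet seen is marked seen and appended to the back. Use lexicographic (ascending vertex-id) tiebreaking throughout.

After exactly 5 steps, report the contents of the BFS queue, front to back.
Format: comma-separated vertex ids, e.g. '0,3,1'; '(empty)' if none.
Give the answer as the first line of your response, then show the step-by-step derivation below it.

1

step 1: dequeue 3; queue=[2,4,5]; order=3
step 2: dequeue 2; queue=[4,5,0,1]; order=3,2
step 3: dequeue 4; queue=[5,0,1]; order=3,2,4
step 4: dequeue 5; queue=[0,1]; order=3,2,4,5
step 5: dequeue 0; queue=[1]; order=3,2,4,5,0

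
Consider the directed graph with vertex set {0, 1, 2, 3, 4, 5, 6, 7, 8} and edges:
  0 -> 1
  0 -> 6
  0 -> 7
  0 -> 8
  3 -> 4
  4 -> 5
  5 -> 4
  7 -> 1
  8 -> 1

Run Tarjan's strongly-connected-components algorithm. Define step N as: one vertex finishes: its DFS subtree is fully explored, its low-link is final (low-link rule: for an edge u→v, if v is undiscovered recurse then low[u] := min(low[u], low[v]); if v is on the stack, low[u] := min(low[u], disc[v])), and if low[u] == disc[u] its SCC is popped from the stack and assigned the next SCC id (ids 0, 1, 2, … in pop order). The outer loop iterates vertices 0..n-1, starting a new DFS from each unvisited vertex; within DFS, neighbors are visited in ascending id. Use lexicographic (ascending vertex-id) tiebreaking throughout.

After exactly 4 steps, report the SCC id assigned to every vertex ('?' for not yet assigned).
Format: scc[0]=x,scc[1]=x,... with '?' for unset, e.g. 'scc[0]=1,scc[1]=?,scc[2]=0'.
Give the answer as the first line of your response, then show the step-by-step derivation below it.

scc[0]=?,scc[1]=0,scc[2]=?,scc[3]=?,scc[4]=?,scc[5]=?,scc[6]=1,scc[7]=2,scc[8]=3

step 1: low=(low[0]=0,low[1]=1,low[2]=?,low[3]=?,low[4]=?,low[5]=?,low[6]=?,low[7]=?,low[8]=?); scc=(scc[0]=?,scc[1]=0,scc[2]=?,scc[3]=?,scc[4]=?,scc[5]=?,scc[6]=?,scc[7]=?,scc[8]=?)
step 2: low=(low[0]=0,low[1]=1,low[2]=?,low[3]=?,low[4]=?,low[5]=?,low[6]=2,low[7]=?,low[8]=?); scc=(scc[0]=?,scc[1]=0,scc[2]=?,scc[3]=?,scc[4]=?,scc[5]=?,scc[6]=1,scc[7]=?,scc[8]=?)
step 3: low=(low[0]=0,low[1]=1,low[2]=?,low[3]=?,low[4]=?,low[5]=?,low[6]=2,low[7]=3,low[8]=?); scc=(scc[0]=?,scc[1]=0,scc[2]=?,scc[3]=?,scc[4]=?,scc[5]=?,scc[6]=1,scc[7]=2,scc[8]=?)
step 4: low=(low[0]=0,low[1]=1,low[2]=?,low[3]=?,low[4]=?,low[5]=?,low[6]=2,low[7]=3,low[8]=4); scc=(scc[0]=?,scc[1]=0,scc[2]=?,scc[3]=?,scc[4]=?,scc[5]=?,scc[6]=1,scc[7]=2,scc[8]=3)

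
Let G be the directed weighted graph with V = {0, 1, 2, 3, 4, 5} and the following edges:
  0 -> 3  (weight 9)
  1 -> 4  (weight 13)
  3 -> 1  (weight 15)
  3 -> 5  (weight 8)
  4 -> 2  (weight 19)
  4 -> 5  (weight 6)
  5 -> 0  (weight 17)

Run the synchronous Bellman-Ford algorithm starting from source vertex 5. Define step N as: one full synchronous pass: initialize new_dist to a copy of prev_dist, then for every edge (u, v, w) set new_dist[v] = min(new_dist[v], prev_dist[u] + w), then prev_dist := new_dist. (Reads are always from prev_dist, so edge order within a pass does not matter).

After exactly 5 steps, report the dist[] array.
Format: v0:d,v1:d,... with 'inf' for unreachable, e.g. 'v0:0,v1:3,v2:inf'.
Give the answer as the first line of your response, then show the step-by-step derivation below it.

v0:17,v1:41,v2:73,v3:26,v4:54,v5:0

step 1: dist = v0:17,v1:inf,v2:inf,v3:inf,v4:inf,v5:0
step 2: dist = v0:17,v1:inf,v2:inf,v3:26,v4:inf,v5:0
step 3: dist = v0:17,v1:41,v2:inf,v3:26,v4:inf,v5:0
step 4: dist = v0:17,v1:41,v2:inf,v3:26,v4:54,v5:0
step 5: dist = v0:17,v1:41,v2:73,v3:26,v4:54,v5:0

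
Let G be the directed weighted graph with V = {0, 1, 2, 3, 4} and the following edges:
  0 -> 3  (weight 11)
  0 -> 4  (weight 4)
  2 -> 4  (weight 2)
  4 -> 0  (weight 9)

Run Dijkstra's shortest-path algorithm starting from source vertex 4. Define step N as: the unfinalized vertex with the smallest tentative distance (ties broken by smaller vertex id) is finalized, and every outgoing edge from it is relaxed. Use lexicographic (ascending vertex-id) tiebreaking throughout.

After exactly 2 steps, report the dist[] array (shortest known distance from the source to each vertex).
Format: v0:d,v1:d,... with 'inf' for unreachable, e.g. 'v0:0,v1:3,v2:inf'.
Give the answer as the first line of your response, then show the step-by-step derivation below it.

v0:9,v1:inf,v2:inf,v3:20,v4:0

step 1: dist = v0:9,v1:inf,v2:inf,v3:inf,v4:0
step 2: dist = v0:9,v1:inf,v2:inf,v3:20,v4:0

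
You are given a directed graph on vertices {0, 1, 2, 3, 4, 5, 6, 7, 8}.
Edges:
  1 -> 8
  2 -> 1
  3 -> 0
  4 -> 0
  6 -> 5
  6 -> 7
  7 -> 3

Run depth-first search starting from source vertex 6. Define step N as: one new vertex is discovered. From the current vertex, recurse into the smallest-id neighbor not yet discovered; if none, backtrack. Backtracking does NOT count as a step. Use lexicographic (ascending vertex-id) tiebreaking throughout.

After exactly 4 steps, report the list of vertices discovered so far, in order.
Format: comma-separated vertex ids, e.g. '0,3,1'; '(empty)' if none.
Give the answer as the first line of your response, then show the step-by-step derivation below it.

6,5,7,3

step 1: discover 6; path=6; order=6
step 2: discover 5; path=6>5; order=6,5
step 3: discover 7; path=6>7; order=6,5,7
step 4: discover 3; path=6>7>3; order=6,5,7,3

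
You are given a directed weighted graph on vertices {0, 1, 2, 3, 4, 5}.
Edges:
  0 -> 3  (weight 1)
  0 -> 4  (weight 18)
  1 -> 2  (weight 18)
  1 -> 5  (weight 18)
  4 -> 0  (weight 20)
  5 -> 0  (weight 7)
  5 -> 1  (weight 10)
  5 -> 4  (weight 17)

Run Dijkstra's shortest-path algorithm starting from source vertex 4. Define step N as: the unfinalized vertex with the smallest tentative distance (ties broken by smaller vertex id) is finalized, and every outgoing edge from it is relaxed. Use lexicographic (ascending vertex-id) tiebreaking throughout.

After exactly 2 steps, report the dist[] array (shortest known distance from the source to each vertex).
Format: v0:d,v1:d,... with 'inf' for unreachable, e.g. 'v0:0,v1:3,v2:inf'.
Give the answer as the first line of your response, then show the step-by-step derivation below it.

v0:20,v1:inf,v2:inf,v3:21,v4:0,v5:inf

step 1: dist = v0:20,v1:inf,v2:inf,v3:inf,v4:0,v5:inf
step 2: dist = v0:20,v1:inf,v2:inf,v3:21,v4:0,v5:inf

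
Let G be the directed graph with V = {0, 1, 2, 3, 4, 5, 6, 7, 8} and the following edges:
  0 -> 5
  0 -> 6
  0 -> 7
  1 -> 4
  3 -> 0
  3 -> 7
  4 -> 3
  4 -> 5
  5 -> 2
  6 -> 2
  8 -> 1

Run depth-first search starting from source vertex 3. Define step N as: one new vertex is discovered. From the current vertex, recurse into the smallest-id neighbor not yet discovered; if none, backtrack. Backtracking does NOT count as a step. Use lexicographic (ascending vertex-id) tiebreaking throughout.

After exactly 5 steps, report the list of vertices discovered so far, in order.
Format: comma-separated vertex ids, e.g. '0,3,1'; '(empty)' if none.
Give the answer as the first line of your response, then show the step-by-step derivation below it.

3,0,5,2,6

step 1: discover 3; path=3; order=3
step 2: discover 0; path=3>0; order=3,0
step 3: discover 5; path=3>0>5; order=3,0,5
step 4: discover 2; path=3>0>5>2; order=3,0,5,2
step 5: discover 6; path=3>0>6; order=3,0,5,2,6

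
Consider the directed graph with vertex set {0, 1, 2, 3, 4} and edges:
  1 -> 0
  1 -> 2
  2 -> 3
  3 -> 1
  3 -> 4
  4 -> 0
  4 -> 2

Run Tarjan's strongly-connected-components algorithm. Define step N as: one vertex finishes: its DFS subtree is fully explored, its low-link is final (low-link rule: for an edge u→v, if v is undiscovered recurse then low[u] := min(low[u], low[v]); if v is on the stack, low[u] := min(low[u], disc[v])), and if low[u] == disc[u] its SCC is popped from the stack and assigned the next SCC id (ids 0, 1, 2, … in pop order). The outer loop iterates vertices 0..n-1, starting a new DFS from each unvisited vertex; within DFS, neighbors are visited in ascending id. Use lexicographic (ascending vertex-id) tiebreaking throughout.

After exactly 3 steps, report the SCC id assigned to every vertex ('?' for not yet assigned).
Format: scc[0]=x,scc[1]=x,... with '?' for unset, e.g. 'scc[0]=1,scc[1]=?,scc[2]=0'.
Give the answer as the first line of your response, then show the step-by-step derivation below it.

scc[0]=0,scc[1]=?,scc[2]=?,scc[3]=?,scc[4]=?

step 1: low=(low[0]=0,low[1]=?,low[2]=?,low[3]=?,low[4]=?); scc=(scc[0]=0,scc[1]=?,scc[2]=?,scc[3]=?,scc[4]=?)
step 2: low=(low[0]=0,low[1]=1,low[2]=2,low[3]=1,low[4]=2); scc=(scc[0]=0,scc[1]=?,scc[2]=?,scc[3]=?,scc[4]=?)
step 3: low=(low[0]=0,low[1]=1,low[2]=2,low[3]=1,low[4]=2); scc=(scc[0]=0,scc[1]=?,scc[2]=?,scc[3]=?,scc[4]=?)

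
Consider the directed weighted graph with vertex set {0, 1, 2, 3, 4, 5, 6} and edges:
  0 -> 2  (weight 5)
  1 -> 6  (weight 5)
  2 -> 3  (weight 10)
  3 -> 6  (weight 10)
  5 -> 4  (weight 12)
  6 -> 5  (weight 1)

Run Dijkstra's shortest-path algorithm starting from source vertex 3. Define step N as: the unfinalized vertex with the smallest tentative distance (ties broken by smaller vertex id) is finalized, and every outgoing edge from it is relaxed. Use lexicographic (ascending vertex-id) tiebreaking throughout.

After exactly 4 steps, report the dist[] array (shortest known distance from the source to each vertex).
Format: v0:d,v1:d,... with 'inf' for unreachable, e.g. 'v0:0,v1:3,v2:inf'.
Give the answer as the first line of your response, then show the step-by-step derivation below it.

v0:inf,v1:inf,v2:inf,v3:0,v4:23,v5:11,v6:10

step 1: dist = v0:inf,v1:inf,v2:inf,v3:0,v4:inf,v5:inf,v6:10
step 2: dist = v0:inf,v1:inf,v2:inf,v3:0,v4:inf,v5:11,v6:10
step 3: dist = v0:inf,v1:inf,v2:inf,v3:0,v4:23,v5:11,v6:10
step 4: dist = v0:inf,v1:inf,v2:inf,v3:0,v4:23,v5:11,v6:10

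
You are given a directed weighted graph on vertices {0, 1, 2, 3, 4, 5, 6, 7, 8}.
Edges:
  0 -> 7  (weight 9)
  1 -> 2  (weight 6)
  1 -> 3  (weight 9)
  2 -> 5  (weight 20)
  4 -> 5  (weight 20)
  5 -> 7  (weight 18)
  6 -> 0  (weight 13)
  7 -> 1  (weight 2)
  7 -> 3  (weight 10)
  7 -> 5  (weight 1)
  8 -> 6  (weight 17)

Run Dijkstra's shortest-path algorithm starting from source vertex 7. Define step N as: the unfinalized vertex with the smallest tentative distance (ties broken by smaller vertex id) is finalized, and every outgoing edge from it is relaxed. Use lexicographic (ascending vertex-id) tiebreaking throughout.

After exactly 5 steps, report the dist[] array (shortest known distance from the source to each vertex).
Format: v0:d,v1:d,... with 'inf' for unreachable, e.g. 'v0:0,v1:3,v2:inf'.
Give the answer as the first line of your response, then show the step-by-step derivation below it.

v0:inf,v1:2,v2:8,v3:10,v4:inf,v5:1,v6:inf,v7:0,v8:inf

step 1: dist = v0:inf,v1:2,v2:inf,v3:10,v4:inf,v5:1,v6:inf,v7:0,v8:inf
step 2: dist = v0:inf,v1:2,v2:inf,v3:10,v4:inf,v5:1,v6:inf,v7:0,v8:inf
step 3: dist = v0:inf,v1:2,v2:8,v3:10,v4:inf,v5:1,v6:inf,v7:0,v8:inf
step 4: dist = v0:inf,v1:2,v2:8,v3:10,v4:inf,v5:1,v6:inf,v7:0,v8:inf
step 5: dist = v0:inf,v1:2,v2:8,v3:10,v4:inf,v5:1,v6:inf,v7:0,v8:inf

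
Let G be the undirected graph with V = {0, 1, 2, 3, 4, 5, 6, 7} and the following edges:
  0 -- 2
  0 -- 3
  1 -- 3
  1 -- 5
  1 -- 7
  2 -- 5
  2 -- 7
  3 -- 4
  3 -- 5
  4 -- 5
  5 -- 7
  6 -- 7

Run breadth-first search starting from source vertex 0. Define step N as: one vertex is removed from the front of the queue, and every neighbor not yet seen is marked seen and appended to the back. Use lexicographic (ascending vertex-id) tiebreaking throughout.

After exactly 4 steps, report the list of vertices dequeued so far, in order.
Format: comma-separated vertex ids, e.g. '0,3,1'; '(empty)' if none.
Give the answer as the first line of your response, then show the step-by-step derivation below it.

0,2,3,5

step 1: dequeue 0; queue=[2,3]; order=0
step 2: dequeue 2; queue=[3,5,7]; order=0,2
step 3: dequeue 3; queue=[5,7,1,4]; order=0,2,3
step 4: dequeue 5; queue=[7,1,4]; order=0,2,3,5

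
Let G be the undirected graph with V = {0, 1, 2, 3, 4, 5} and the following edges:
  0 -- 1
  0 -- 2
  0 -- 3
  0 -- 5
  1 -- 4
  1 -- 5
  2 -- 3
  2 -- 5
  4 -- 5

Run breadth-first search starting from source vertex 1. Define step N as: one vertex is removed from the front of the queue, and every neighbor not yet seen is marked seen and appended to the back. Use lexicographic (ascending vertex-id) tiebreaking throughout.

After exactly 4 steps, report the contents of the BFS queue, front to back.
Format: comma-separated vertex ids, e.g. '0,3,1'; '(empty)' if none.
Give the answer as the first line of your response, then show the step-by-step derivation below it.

2,3

step 1: dequeue 1; queue=[0,4,5]; order=1
step 2: dequeue 0; queue=[4,5,2,3]; order=1,0
step 3: dequeue 4; queue=[5,2,3]; order=1,0,4
step 4: dequeue 5; queue=[2,3]; order=1,0,4,5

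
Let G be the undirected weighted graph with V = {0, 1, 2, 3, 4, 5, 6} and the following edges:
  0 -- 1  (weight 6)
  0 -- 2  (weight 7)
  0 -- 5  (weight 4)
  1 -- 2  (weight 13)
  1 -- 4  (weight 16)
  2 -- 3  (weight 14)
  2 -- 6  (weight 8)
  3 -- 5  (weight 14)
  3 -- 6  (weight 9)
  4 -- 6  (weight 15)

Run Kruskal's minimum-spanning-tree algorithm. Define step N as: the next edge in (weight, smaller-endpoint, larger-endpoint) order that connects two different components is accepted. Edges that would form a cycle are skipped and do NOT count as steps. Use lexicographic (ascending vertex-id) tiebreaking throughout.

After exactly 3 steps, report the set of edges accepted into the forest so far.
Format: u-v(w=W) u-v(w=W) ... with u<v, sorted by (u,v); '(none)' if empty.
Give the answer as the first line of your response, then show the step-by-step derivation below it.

0-1(w=6) 0-2(w=7) 0-5(w=4)

step 1: add edge 0-5 (w=4); MST = {0-5(w=4)}
step 2: add edge 0-1 (w=6); MST = {0-1(w=6) 0-5(w=4)}
step 3: add edge 0-2 (w=7); MST = {0-1(w=6) 0-2(w=7) 0-5(w=4)}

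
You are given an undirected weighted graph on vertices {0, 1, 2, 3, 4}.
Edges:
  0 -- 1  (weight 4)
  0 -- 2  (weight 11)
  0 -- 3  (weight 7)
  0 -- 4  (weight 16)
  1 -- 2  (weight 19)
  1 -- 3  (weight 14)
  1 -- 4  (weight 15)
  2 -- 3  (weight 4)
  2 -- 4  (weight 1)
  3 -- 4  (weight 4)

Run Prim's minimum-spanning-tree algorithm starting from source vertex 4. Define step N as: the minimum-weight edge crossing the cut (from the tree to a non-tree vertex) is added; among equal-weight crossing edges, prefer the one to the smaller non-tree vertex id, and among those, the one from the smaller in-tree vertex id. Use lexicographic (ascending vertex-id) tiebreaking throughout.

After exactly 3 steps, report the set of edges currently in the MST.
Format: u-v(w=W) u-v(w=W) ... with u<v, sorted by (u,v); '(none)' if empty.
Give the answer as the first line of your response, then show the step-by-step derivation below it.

0-3(w=7) 2-3(w=4) 2-4(w=1)

step 1: add edge 2-4 (w=1); MST = {2-4(w=1)}
step 2: add edge 2-3 (w=4); MST = {2-3(w=4) 2-4(w=1)}
step 3: add edge 0-3 (w=7); MST = {0-3(w=7) 2-3(w=4) 2-4(w=1)}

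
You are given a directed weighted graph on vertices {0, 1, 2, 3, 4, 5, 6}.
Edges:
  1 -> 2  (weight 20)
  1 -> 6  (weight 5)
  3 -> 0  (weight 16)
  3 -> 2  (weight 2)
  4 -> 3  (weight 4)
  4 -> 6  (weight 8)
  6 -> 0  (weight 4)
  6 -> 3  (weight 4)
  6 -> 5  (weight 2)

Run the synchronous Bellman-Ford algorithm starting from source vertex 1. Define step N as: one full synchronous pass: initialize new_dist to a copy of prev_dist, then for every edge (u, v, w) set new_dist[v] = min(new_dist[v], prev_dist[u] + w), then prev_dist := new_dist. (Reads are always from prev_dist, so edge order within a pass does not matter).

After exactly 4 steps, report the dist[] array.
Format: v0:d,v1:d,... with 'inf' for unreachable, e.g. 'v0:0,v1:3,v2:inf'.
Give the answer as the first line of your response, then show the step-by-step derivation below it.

v0:9,v1:0,v2:11,v3:9,v4:inf,v5:7,v6:5

step 1: dist = v0:inf,v1:0,v2:20,v3:inf,v4:inf,v5:inf,v6:5
step 2: dist = v0:9,v1:0,v2:20,v3:9,v4:inf,v5:7,v6:5
step 3: dist = v0:9,v1:0,v2:11,v3:9,v4:inf,v5:7,v6:5
step 4: dist = v0:9,v1:0,v2:11,v3:9,v4:inf,v5:7,v6:5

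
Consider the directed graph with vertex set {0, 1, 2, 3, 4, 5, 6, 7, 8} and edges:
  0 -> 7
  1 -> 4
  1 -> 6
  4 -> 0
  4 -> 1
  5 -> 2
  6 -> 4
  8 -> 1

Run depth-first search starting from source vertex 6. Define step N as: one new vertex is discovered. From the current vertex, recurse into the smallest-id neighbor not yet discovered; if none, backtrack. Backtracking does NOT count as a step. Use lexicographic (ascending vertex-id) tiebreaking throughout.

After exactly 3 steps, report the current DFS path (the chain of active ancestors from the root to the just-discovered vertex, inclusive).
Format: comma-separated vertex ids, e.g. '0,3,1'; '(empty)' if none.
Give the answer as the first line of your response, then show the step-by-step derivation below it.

6,4,0

step 1: discover 6; path=6; order=6
step 2: discover 4; path=6>4; order=6,4
step 3: discover 0; path=6>4>0; order=6,4,0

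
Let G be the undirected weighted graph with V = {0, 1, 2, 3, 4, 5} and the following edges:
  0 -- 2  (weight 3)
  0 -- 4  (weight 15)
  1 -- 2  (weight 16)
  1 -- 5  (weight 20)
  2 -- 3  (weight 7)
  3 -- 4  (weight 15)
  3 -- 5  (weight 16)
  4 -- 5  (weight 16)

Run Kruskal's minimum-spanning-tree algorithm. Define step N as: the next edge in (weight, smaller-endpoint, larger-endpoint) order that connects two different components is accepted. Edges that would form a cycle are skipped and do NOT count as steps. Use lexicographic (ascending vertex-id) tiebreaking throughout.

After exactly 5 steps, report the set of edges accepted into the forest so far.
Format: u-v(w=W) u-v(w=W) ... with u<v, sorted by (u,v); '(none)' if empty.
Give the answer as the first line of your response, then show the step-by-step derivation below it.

0-2(w=3) 0-4(w=15) 1-2(w=16) 2-3(w=7) 3-5(w=16)

step 1: add edge 0-2 (w=3); MST = {0-2(w=3)}
step 2: add edge 2-3 (w=7); MST = {0-2(w=3) 2-3(w=7)}
step 3: add edge 0-4 (w=15); MST = {0-2(w=3) 0-4(w=15) 2-3(w=7)}
step 4: add edge 1-2 (w=16); MST = {0-2(w=3) 0-4(w=15) 1-2(w=16) 2-3(w=7)}
step 5: add edge 3-5 (w=16); MST = {0-2(w=3) 0-4(w=15) 1-2(w=16) 2-3(w=7) 3-5(w=16)}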